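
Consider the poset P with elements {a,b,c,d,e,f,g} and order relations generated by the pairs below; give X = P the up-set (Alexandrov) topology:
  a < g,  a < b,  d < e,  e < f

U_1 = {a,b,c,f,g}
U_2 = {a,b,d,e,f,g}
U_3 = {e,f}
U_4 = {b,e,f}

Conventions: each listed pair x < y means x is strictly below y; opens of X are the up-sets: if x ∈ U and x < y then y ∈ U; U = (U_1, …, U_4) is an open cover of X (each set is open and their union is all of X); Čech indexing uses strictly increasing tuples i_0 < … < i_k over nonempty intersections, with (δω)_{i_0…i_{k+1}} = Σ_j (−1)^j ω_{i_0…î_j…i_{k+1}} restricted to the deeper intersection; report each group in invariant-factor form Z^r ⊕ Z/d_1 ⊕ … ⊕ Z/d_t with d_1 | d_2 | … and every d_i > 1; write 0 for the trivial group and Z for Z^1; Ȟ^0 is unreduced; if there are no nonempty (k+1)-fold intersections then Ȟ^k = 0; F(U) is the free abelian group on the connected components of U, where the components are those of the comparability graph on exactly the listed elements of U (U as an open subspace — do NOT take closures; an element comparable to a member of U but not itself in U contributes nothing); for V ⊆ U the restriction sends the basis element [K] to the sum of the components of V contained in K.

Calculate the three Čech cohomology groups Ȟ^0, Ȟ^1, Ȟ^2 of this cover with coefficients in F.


nerve of the cover:
  U12={a,b,f,g} U13={f} U14={b,f} U23={e,f} U24={b,e,f} U34={e,f}
  U123={f} U124={b,f} U134={f} U234={e,f}
  U1234={f}
components per intersection:
  U1: {a,b,g} {c} {f}
  U2: {a,b,g} {d,e,f}
  U3: {e,f}
  U4: {b} {e,f}
  U12: {a,b,g} {f}
  U13: {f}
  U14: {b} {f}
  U23: {e,f}
  U24: {b} {e,f}
  U34: {e,f}
  U123: {f}
  U124: {b} {f}
  U134: {f}
  U234: {e,f}
  U1234: {f}
C dims 8,9,5,1; δ0: rk 5, SNF 1^5; δ1: rk 4, SNF 1^4; δ2: rk 1, SNF 1^1
Ȟ^0 = (8 − 5) − 0 = 3, so Ȟ^0 ≅ Z^3
Ȟ^1 = (9 − 4) − 5 = 0, so Ȟ^1 ≅ 0
Ȟ^2 = (5 − 1) − 4 = 0, so Ȟ^2 ≅ 0

Ȟ^0 = Z^3, Ȟ^1 = 0 and Ȟ^2 = 0


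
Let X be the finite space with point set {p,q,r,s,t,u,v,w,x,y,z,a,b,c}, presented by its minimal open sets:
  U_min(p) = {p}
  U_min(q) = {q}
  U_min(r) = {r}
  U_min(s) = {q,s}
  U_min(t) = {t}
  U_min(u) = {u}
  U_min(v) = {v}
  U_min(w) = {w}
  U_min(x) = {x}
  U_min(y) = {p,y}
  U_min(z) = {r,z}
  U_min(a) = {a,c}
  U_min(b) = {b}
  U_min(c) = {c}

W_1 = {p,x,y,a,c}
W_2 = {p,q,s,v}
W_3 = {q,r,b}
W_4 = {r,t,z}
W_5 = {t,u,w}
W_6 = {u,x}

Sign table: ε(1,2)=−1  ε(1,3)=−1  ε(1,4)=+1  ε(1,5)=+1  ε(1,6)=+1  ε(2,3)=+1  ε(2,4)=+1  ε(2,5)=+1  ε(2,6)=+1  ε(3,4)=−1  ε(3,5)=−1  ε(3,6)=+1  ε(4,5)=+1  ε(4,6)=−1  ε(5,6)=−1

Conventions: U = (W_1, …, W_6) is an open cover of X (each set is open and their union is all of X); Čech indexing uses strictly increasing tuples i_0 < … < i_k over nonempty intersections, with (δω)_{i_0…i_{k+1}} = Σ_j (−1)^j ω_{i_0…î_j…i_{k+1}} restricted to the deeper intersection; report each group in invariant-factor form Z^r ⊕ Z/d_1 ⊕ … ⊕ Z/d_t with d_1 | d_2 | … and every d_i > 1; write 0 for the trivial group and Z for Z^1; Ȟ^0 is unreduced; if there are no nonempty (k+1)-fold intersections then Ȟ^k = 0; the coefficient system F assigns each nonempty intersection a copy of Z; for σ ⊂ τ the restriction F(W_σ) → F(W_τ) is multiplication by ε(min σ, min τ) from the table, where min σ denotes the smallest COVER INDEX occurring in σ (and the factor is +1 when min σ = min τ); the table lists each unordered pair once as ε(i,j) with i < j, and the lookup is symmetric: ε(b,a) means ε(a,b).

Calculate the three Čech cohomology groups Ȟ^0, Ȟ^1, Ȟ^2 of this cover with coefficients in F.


nerve of the cover:
  W12={p} W16={x} W23={q} W34={r} W45={t} W56={u}
C dims 6,6; δ0: rk 6, SNF 1^5·2
Ȟ^0 = (6 − 6) − 0 = 0, so Ȟ^0 ≅ 0
Ȟ^1 = (6 − 0) − 6 = 0 plus torsion [2], so Ȟ^1 ≅ Z/2
Ȟ^2 = (0 − 0) − 0 = 0, so Ȟ^2 ≅ 0

Ȟ^0 = 0,  Ȟ^1 = Z/2,  Ȟ^2 = 0


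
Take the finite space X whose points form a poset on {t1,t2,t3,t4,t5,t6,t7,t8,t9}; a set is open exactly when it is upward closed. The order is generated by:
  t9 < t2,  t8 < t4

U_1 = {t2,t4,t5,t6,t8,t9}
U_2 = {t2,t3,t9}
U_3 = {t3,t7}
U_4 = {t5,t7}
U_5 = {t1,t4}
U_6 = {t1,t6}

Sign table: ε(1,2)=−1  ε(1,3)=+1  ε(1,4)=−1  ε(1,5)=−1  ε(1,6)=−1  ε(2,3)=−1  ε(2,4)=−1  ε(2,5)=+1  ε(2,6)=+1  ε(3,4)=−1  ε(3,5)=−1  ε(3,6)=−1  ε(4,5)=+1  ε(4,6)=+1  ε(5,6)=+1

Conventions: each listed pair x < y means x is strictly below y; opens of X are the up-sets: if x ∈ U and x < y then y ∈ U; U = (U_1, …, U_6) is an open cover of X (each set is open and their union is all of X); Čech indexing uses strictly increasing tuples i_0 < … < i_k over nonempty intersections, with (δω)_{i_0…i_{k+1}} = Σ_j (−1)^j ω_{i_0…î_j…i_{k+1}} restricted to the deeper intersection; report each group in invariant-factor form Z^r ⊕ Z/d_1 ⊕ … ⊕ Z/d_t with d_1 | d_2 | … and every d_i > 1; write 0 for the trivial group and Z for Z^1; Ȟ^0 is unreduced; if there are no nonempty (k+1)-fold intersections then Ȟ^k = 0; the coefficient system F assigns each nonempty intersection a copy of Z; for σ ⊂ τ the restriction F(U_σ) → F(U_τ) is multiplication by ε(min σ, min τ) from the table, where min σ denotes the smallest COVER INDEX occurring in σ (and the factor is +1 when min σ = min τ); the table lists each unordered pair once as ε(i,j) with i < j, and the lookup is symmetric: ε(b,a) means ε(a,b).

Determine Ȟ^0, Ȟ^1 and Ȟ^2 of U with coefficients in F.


Ȟ^0 = Z, Ȟ^1 = Z^2 and Ȟ^2 = 0

nerve simplices:
  U12={t2,t9} U14={t5} U15={t4} U16={t6} U23={t3} U34={t7} U56={t1}
C dims 6,7; δ0: rk 5, SNF 1^5
degree 0: 6−5−0 = 1 → Ȟ^0 ≅ Z
degree 1: 7−0−5 = 2 → Ȟ^1 ≅ Z^2
degree 2: 0−0−0 = 0 → Ȟ^2 ≅ 0


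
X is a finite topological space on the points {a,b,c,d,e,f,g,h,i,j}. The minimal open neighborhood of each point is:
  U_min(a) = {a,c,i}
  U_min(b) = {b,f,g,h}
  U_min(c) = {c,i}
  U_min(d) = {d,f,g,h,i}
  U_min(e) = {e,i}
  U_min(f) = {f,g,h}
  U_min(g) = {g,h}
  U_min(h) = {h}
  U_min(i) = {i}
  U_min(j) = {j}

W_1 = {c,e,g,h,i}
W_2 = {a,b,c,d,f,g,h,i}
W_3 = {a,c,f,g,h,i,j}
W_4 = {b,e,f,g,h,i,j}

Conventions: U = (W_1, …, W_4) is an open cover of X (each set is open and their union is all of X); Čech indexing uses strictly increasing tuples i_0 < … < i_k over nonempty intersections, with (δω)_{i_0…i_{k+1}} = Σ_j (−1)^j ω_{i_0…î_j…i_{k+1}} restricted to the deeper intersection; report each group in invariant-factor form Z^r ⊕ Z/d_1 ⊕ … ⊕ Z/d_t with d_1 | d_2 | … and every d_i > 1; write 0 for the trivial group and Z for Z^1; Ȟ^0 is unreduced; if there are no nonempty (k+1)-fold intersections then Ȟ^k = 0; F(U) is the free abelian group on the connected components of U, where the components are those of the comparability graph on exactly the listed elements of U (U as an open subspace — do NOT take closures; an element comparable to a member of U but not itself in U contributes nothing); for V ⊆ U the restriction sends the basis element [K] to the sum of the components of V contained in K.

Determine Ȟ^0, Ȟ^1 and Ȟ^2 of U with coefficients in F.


nonempty intersections:
  W12={c,g,h,i} W13={c,g,h,i} W14={e,g,h,i} W23={a,c,f,g,h,i} W24={b,f,g,h,i} W34={f,g,h,i,j}
  W123={c,g,h,i} W124={g,h,i} W134={g,h,i} W234={f,g,h,i}
  W1234={g,h,i}
components per intersection:
  W1: {c,e,i} {g,h}
  W2: {a,b,c,d,f,g,h,i}
  W3: {a,c,i} {f,g,h} {j}
  W4: {b,f,g,h} {e,i} {j}
  W12: {c,i} {g,h}
  W13: {c,i} {g,h}
  W14: {e,i} {g,h}
  W23: {a,c,i} {f,g,h}
  W24: {b,f,g,h} {i}
  W34: {f,g,h} {i} {j}
  W123: {c,i} {g,h}
  W124: {g,h} {i}
  W134: {g,h} {i}
  W234: {f,g,h} {i}
  W1234: {g,h} {i}
C dims 9,13,8,2; δ0: rk 7, SNF 1^7; δ1: rk 6, SNF 1^6; δ2: rk 2, SNF 1^2
Ȟ^0: (9−7)−0=2 ⇒ Z^2
Ȟ^1: (13−6)−7=0 ⇒ 0
Ȟ^2: (8−2)−6=0 ⇒ 0

Ȟ^0(U;F) ≅ Z^2; Ȟ^1(U;F) ≅ 0; Ȟ^2(U;F) ≅ 0


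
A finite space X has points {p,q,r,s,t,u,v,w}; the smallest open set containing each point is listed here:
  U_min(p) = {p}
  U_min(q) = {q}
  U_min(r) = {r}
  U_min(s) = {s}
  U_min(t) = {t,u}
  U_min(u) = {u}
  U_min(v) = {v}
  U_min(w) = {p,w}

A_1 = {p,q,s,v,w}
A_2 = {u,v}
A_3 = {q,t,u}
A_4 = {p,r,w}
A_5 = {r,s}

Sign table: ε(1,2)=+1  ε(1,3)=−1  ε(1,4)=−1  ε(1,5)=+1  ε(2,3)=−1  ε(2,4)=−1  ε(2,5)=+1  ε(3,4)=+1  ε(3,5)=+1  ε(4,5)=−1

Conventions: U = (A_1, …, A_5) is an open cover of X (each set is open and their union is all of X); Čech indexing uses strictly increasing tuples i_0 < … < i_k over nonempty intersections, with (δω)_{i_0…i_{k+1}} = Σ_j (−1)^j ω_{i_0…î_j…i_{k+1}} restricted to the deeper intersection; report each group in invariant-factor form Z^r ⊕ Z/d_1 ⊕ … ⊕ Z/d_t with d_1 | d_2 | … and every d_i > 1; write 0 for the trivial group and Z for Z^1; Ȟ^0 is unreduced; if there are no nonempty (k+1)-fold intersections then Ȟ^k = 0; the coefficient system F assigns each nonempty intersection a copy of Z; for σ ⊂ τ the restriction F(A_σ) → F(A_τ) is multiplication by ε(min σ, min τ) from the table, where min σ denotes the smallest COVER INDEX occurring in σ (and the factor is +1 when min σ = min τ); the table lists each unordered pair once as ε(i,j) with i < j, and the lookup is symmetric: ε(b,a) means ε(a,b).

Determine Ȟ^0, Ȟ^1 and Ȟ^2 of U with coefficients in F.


Ȟ^0 ≅ Z, Ȟ^1 ≅ Z^2, Ȟ^2 ≅ 0

nonempty overlaps:
  A12={v} A13={q} A14={p,w} A15={s} A23={u} A45={r}
C dims 5,6; δ0: rk 4, SNF 1^4
degree 0: 5−4−0 = 1 → Ȟ^0 ≅ Z
degree 1: 6−0−4 = 2 → Ȟ^1 ≅ Z^2
degree 2: 0−0−0 = 0 → Ȟ^2 ≅ 0


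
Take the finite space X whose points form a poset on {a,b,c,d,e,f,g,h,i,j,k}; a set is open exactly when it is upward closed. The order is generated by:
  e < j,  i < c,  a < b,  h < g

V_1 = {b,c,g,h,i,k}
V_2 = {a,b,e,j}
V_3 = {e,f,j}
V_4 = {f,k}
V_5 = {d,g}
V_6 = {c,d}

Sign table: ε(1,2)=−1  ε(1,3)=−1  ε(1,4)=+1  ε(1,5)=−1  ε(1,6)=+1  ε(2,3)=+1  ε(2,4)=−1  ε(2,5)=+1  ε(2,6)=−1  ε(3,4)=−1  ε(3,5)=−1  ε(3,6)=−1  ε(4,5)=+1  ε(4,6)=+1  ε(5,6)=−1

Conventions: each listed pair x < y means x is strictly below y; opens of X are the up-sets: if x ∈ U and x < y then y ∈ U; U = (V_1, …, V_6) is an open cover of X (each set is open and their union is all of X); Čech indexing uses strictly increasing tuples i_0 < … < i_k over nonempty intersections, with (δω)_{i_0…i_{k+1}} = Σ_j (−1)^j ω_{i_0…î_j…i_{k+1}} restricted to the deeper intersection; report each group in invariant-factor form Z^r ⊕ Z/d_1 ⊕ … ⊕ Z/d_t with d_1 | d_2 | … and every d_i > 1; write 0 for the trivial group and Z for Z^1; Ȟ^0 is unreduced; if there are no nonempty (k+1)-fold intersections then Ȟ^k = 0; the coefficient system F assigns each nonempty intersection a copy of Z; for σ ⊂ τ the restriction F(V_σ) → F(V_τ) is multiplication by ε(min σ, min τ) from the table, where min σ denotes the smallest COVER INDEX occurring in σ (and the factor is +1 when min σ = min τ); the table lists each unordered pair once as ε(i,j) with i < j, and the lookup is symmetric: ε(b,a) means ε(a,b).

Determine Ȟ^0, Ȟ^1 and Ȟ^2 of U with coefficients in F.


Ȟ^0 = Z, Ȟ^1 = Z^2, Ȟ^2 = 0

intersection data:
  V12={b} V14={k} V15={g} V16={c} V23={e,j} V34={f} V56={d}
C dims 6,7; δ0: rk 5, SNF 1^5
Ȟ^0 = (6 − 5) − 0 = 1, so Ȟ^0 ≅ Z
Ȟ^1 = (7 − 0) − 5 = 2, so Ȟ^1 ≅ Z^2
Ȟ^2 = (0 − 0) − 0 = 0, so Ȟ^2 ≅ 0


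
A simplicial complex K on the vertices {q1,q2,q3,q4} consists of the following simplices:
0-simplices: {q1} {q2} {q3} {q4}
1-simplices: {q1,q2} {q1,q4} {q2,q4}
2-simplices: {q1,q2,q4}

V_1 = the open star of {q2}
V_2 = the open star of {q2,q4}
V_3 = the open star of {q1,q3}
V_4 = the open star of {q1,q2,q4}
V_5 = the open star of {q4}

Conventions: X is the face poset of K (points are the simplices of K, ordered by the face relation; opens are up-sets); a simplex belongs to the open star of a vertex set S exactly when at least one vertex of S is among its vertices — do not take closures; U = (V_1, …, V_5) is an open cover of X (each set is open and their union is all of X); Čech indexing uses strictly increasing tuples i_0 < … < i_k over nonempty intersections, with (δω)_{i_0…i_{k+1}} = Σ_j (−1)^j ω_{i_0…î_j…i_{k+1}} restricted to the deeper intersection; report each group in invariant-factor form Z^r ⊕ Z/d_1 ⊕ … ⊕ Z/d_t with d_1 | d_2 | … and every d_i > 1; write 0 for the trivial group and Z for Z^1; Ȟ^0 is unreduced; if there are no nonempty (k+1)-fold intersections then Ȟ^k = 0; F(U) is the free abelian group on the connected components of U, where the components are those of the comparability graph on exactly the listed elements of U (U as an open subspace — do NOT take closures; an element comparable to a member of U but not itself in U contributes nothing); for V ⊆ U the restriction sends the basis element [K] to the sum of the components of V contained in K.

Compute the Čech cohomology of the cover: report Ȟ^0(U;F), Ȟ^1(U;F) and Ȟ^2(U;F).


Ȟ^0(U;F) ≅ Z^2,  Ȟ^1(U;F) ≅ 0,  Ȟ^2(U;F) ≅ 0

nonempty overlaps:
  V1={{q2},{q1,q2},{q2,q4},{q1,q2,q4}} V2={{q2},{q4},{q1,q2},{q1,q4},{q2,q4},{q1,q2,q4}} V3={{q1},{q3},{q1,q2},{q1,q4},{q1,q2,q4}} V4={{q1},{q2},{q4},{q1,q2},{q1,q4},{q2,q4},{q1,q2,q4}} V5={{q4},{q1,q4},{q2,q4},{q1,q2,q4}}
  V12={{q2},{q1,q2},{q2,q4},{q1,q2,q4}} V13={{q1,q2},{q1,q2,q4}} V14={{q2},{q1,q2},{q2,q4},{q1,q2,q4}} V15={{q2,q4},{q1,q2,q4}} V23={{q1,q2},{q1,q4},{q1,q2,q4}} V24={{q2},{q4},{q1,q2},{q1,q4},{q2,q4},{q1,q2,q4}} V25={{q4},{q1,q4},{q2,q4},{q1,q2,q4}} V34={{q1},{q1,q2},{q1,q4},{q1,q2,q4}} V35={{q1,q4},{q1,q2,q4}} V45={{q4},{q1,q4},{q2,q4},{q1,q2,q4}}
  V123={{q1,q2},{q1,q2,q4}} V124={{q2},{q1,q2},{q2,q4},{q1,q2,q4}} V125={{q2,q4},{q1,q2,q4}} V134={{q1,q2},{q1,q2,q4}} V135={{q1,q2,q4}} V145={{q2,q4},{q1,q2,q4}} V234={{q1,q2},{q1,q4},{q1,q2,q4}} V235={{q1,q4},{q1,q2,q4}} V245={{q4},{q1,q4},{q2,q4},{q1,q2,q4}} V345={{q1,q4},{q1,q2,q4}}
  V1234={{q1,q2},{q1,q2,q4}} V1235={{q1,q2,q4}} V1245={{q2,q4},{q1,q2,q4}} V1345={{q1,q2,q4}} V2345={{q1,q4},{q1,q2,q4}}
  V12345={{q1,q2,q4}}
components per intersection:
  V1: {{q2},{q1,q2},{q2,q4},{q1,q2,q4}}
  V2: {{q2},{q4},{q1,q2},{q1,q4},{q2,q4},{q1,q2,q4}}
  V3: {{q1},{q1,q2},{q1,q4},{q1,q2,q4}} {{q3}}
  V4: {{q1},{q2},{q4},{q1,q2},{q1,q4},{q2,q4},{q1,q2,q4}}
  V5: {{q4},{q1,q4},{q2,q4},{q1,q2,q4}}
  V12: {{q2},{q1,q2},{q2,q4},{q1,q2,q4}}
  V13: {{q1,q2},{q1,q2,q4}}
  V14: {{q2},{q1,q2},{q2,q4},{q1,q2,q4}}
  V15: {{q2,q4},{q1,q2,q4}}
  V23: {{q1,q2},{q1,q4},{q1,q2,q4}}
  V24: {{q2},{q4},{q1,q2},{q1,q4},{q2,q4},{q1,q2,q4}}
  V25: {{q4},{q1,q4},{q2,q4},{q1,q2,q4}}
  V34: {{q1},{q1,q2},{q1,q4},{q1,q2,q4}}
  V35: {{q1,q4},{q1,q2,q4}}
  V45: {{q4},{q1,q4},{q2,q4},{q1,q2,q4}}
  V123: {{q1,q2},{q1,q2,q4}}
  V124: {{q2},{q1,q2},{q2,q4},{q1,q2,q4}}
  V125: {{q2,q4},{q1,q2,q4}}
  V134: {{q1,q2},{q1,q2,q4}}
  V135: {{q1,q2,q4}}
  V145: {{q2,q4},{q1,q2,q4}}
  V234: {{q1,q2},{q1,q4},{q1,q2,q4}}
  V235: {{q1,q4},{q1,q2,q4}}
  V245: {{q4},{q1,q4},{q2,q4},{q1,q2,q4}}
  V345: {{q1,q4},{q1,q2,q4}}
  V1234: {{q1,q2},{q1,q2,q4}}
  V1235: {{q1,q2,q4}}
  V1245: {{q2,q4},{q1,q2,q4}}
  V1345: {{q1,q2,q4}}
  V2345: {{q1,q4},{q1,q2,q4}}
  V12345: {{q1,q2,q4}}
C dims 6,10,10,5; δ0: rk 4, SNF 1^4; δ1: rk 6, SNF 1^6; δ2: rk 4, SNF 1^4
degree 0: 6−4−0 = 2 → Ȟ^0 ≅ Z^2
degree 1: 10−6−4 = 0 → Ȟ^1 ≅ 0
degree 2: 10−4−6 = 0 → Ȟ^2 ≅ 0


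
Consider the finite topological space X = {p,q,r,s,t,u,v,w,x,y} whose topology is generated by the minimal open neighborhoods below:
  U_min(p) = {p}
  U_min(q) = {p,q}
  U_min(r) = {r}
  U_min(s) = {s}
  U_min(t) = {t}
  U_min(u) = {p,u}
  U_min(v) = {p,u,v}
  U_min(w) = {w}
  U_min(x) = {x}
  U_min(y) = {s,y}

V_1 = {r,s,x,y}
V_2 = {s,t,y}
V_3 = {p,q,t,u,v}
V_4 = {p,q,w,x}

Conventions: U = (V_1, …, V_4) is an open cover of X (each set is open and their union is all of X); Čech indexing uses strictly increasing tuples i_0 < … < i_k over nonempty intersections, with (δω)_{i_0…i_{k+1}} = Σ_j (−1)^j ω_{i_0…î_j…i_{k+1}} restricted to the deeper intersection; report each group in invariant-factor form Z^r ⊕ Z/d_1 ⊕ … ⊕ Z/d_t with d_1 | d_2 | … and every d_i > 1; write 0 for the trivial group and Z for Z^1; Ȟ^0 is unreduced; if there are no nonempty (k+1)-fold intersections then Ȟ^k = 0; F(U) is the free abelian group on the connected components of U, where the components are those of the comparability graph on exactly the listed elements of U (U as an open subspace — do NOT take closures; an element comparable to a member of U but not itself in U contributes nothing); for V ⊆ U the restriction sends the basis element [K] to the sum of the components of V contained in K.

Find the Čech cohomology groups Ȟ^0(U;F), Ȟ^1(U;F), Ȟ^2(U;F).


Ȟ^0 = Z^6,  Ȟ^1 = 0,  Ȟ^2 = 0

nerve simplices:
  V12={s,y} V14={x} V23={t} V34={p,q}
components per intersection:
  V1: {r} {s,y} {x}
  V2: {s,y} {t}
  V3: {p,q,u,v} {t}
  V4: {p,q} {w} {x}
  V12: {s,y}
  V14: {x}
  V23: {t}
  V34: {p,q}
C dims 10,4; δ0: rk 4, SNF 1^4
degree 0: 10−4−0 = 6 → Ȟ^0 ≅ Z^6
degree 1: 4−0−4 = 0 → Ȟ^1 ≅ 0
degree 2: 0−0−0 = 0 → Ȟ^2 ≅ 0


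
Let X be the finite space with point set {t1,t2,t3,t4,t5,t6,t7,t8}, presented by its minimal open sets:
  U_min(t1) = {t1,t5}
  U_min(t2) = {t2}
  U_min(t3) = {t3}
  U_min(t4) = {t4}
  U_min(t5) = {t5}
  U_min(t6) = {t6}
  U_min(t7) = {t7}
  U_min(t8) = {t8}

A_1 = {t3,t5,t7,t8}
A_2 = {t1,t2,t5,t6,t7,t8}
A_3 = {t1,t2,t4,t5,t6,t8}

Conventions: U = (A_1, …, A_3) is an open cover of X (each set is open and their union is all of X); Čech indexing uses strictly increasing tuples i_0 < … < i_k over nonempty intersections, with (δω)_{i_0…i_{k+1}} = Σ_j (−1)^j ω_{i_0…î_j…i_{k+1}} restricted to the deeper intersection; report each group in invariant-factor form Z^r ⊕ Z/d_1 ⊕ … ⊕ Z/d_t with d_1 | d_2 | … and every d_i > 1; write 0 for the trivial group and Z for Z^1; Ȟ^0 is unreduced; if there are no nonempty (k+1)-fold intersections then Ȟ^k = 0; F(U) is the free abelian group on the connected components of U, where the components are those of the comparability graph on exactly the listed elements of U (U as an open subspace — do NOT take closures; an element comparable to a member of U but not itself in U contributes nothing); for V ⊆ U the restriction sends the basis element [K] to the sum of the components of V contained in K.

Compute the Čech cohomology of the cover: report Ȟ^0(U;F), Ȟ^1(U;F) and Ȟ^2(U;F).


cover nerve:
  A12={t5,t7,t8} A13={t5,t8} A23={t1,t2,t5,t6,t8}
  A123={t5,t8}
components per intersection:
  A1: {t3} {t5} {t7} {t8}
  A2: {t1,t5} {t2} {t6} {t7} {t8}
  A3: {t1,t5} {t2} {t4} {t6} {t8}
  A12: {t5} {t7} {t8}
  A13: {t5} {t8}
  A23: {t1,t5} {t2} {t6} {t8}
  A123: {t5} {t8}
C dims 14,9,2; δ0: rk 7, SNF 1^7; δ1: rk 2, SNF 1^2
Ȟ^0: (14−7)−0=7 ⇒ Z^7
Ȟ^1: (9−2)−7=0 ⇒ 0
Ȟ^2: (2−0)−2=0 ⇒ 0

Ȟ^0(U;F) ≅ Z^7; Ȟ^1(U;F) ≅ 0; Ȟ^2(U;F) ≅ 0


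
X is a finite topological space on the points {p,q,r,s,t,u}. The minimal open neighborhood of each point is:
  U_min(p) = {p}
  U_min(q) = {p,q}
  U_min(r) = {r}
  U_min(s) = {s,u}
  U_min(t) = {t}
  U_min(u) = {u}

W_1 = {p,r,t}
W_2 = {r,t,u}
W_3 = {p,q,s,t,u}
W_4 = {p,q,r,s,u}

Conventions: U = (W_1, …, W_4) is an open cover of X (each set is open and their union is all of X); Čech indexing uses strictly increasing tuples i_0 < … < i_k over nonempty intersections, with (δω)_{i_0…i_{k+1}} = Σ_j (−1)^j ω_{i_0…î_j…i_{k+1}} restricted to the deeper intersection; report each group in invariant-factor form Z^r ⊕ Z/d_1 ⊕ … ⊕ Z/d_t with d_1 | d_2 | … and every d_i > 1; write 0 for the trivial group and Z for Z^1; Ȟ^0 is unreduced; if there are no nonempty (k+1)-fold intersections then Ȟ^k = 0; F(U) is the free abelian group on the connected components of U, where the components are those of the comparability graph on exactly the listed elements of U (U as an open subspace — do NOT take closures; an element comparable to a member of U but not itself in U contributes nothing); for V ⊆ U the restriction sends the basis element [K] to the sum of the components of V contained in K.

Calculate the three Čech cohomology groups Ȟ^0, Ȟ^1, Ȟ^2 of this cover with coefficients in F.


nerve simplices:
  W12={r,t} W13={p,t} W14={p,r} W23={t,u} W24={r,u} W34={p,q,s,u}
  W123={t} W124={r} W134={p} W234={u}
components per intersection:
  W1: {p} {r} {t}
  W2: {r} {t} {u}
  W3: {p,q} {s,u} {t}
  W4: {p,q} {r} {s,u}
  W12: {r} {t}
  W13: {p} {t}
  W14: {p} {r}
  W23: {t} {u}
  W24: {r} {u}
  W34: {p,q} {s,u}
  W123: {t}
  W124: {r}
  W134: {p}
  W234: {u}
C dims 12,12,4; δ0: rk 8, SNF 1^8; δ1: rk 4, SNF 1^4
degree 0: 12−8−0 = 4 → Ȟ^0 ≅ Z^4
degree 1: 12−4−8 = 0 → Ȟ^1 ≅ 0
degree 2: 4−0−4 = 0 → Ȟ^2 ≅ 0

Ȟ^0 ≅ Z^4, Ȟ^1 ≅ 0 and Ȟ^2 ≅ 0


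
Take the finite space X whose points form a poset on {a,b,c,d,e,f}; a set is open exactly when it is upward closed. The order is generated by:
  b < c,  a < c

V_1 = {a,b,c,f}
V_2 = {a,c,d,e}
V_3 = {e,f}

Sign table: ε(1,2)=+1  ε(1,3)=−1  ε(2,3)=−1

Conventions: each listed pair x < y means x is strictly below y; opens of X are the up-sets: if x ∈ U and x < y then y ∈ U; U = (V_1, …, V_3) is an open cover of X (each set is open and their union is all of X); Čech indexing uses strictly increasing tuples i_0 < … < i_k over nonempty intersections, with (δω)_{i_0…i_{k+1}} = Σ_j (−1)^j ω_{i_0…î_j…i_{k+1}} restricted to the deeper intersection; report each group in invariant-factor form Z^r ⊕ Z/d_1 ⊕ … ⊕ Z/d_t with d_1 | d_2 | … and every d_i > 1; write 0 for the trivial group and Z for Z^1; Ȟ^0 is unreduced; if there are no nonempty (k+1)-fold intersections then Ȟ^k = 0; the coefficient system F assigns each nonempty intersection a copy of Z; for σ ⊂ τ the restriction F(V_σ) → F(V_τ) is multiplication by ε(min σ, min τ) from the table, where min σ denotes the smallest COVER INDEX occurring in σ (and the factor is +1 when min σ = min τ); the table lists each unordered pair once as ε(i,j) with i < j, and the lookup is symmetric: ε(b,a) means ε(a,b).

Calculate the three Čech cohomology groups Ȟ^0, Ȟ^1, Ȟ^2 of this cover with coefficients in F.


Ȟ^0 ≅ Z,  Ȟ^1 ≅ Z,  Ȟ^2 ≅ 0

nerve of the cover:
  V12={a,c} V13={f} V23={e}
C dims 3,3; δ0: rk 2, SNF 1^2
Ȟ^0 = (3 − 2) − 0 = 1, so Ȟ^0 ≅ Z
Ȟ^1 = (3 − 0) − 2 = 1, so Ȟ^1 ≅ Z
Ȟ^2 = (0 − 0) − 0 = 0, so Ȟ^2 ≅ 0


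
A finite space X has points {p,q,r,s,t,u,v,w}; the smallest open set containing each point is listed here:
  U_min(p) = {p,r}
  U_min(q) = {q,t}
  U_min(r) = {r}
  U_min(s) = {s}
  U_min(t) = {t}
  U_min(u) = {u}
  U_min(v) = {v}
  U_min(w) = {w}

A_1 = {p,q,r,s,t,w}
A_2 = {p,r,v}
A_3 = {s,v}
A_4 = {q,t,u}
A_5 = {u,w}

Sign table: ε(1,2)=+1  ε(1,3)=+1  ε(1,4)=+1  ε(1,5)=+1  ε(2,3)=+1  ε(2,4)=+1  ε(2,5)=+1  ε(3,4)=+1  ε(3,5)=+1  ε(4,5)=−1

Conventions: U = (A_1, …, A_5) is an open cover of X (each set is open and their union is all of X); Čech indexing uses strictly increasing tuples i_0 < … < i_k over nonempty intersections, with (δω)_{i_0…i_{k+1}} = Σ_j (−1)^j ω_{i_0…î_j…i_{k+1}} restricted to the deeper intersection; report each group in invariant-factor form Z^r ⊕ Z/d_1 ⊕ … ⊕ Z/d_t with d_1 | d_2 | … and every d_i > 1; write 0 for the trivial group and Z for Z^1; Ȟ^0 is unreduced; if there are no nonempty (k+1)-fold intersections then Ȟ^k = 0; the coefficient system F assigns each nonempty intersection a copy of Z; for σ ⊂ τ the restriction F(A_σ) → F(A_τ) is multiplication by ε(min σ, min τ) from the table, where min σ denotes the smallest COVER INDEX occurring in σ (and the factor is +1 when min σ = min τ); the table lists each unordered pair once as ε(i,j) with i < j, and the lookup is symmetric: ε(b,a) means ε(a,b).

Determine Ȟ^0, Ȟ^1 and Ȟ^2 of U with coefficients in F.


Ȟ^0 = 0, Ȟ^1 = Z ⊕ Z/2 and Ȟ^2 = 0

nonempty overlaps:
  A12={p,r} A13={s} A14={q,t} A15={w} A23={v} A45={u}
C dims 5,6; δ0: rk 5, SNF 1^4·2
degree 0: 5−5−0 = 0 → Ȟ^0 ≅ 0
degree 1: 6−0−5 = 1 plus torsion [2] → Ȟ^1 ≅ Z ⊕ Z/2
degree 2: 0−0−0 = 0 → Ȟ^2 ≅ 0


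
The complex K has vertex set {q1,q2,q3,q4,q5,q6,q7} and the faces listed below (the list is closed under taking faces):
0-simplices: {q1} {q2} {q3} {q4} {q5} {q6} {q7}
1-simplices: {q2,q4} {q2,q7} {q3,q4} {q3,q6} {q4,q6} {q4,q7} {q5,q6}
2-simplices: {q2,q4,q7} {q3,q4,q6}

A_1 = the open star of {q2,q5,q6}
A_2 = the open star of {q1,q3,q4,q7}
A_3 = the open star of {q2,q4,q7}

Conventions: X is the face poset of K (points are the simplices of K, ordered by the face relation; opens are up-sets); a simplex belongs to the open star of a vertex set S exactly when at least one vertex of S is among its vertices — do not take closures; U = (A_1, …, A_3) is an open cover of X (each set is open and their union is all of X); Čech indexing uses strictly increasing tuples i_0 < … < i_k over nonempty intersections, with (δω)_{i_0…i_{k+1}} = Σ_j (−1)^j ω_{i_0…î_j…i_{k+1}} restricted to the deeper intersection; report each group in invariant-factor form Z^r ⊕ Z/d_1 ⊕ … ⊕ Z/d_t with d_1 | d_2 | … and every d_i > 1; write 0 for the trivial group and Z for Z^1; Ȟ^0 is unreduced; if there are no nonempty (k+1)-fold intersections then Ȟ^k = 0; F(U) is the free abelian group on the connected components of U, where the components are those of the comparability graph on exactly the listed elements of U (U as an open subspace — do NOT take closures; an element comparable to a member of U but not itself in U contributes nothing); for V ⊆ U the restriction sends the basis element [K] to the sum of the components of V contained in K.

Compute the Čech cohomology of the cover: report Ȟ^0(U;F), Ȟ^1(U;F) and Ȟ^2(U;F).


nonempty overlaps:
  A1={{q2},{q5},{q6},{q2,q4},{q2,q7},{q3,q6},{q4,q6},{q5,q6},{q2,q4,q7},{q3,q4,q6}} A2={{q1},{q3},{q4},{q7},{q2,q4},{q2,q7},{q3,q4},{q3,q6},{q4,q6},{q4,q7},{q2,q4,q7},{q3,q4,q6}} A3={{q2},{q4},{q7},{q2,q4},{q2,q7},{q3,q4},{q4,q6},{q4,q7},{q2,q4,q7},{q3,q4,q6}}
  A12={{q2,q4},{q2,q7},{q3,q6},{q4,q6},{q2,q4,q7},{q3,q4,q6}} A13={{q2},{q2,q4},{q2,q7},{q4,q6},{q2,q4,q7},{q3,q4,q6}} A23={{q4},{q7},{q2,q4},{q2,q7},{q3,q4},{q4,q6},{q4,q7},{q2,q4,q7},{q3,q4,q6}}
  A123={{q2,q4},{q2,q7},{q4,q6},{q2,q4,q7},{q3,q4,q6}}
components per intersection:
  A1: {{q2},{q2,q4},{q2,q7},{q2,q4,q7}} {{q5},{q6},{q3,q6},{q4,q6},{q5,q6},{q3,q4,q6}}
  A2: {{q1}} {{q3},{q4},{q7},{q2,q4},{q2,q7},{q3,q4},{q3,q6},{q4,q6},{q4,q7},{q2,q4,q7},{q3,q4,q6}}
  A3: {{q2},{q4},{q7},{q2,q4},{q2,q7},{q3,q4},{q4,q6},{q4,q7},{q2,q4,q7},{q3,q4,q6}}
  A12: {{q2,q4},{q2,q7},{q2,q4,q7}} {{q3,q6},{q4,q6},{q3,q4,q6}}
  A13: {{q2},{q2,q4},{q2,q7},{q2,q4,q7}} {{q4,q6},{q3,q4,q6}}
  A23: {{q4},{q7},{q2,q4},{q2,q7},{q3,q4},{q4,q6},{q4,q7},{q2,q4,q7},{q3,q4,q6}}
  A123: {{q2,q4},{q2,q7},{q2,q4,q7}} {{q4,q6},{q3,q4,q6}}
C dims 5,5,2; δ0: rk 3, SNF 1^3; δ1: rk 2, SNF 1^2
degree 0: 5−3−0 = 2 → Ȟ^0 ≅ Z^2
degree 1: 5−2−3 = 0 → Ȟ^1 ≅ 0
degree 2: 2−0−2 = 0 → Ȟ^2 ≅ 0

Ȟ^0 = Z^2; Ȟ^1 = 0; Ȟ^2 = 0


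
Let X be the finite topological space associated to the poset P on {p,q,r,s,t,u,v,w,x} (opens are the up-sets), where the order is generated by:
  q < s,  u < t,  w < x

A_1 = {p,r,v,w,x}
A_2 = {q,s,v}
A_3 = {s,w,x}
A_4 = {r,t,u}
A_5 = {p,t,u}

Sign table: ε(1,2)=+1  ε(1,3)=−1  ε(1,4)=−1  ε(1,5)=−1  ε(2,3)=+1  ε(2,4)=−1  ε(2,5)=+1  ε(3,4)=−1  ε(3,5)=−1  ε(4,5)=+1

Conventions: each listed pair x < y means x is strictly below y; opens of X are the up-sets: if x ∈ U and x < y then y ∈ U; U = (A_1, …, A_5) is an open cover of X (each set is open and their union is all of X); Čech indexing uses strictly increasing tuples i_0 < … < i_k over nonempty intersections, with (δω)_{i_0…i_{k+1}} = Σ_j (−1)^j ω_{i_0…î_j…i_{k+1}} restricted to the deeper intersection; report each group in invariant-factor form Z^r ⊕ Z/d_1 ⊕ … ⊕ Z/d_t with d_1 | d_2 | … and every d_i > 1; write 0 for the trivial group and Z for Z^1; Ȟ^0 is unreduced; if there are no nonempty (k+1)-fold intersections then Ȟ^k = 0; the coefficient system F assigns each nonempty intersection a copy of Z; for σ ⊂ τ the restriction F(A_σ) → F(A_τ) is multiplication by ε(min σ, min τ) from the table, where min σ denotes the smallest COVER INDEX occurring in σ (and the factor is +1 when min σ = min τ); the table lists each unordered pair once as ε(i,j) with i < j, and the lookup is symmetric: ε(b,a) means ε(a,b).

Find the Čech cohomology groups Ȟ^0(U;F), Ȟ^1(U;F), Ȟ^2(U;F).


nonempty intersections:
  A12={v} A13={w,x} A14={r} A15={p} A23={s} A45={t,u}
C dims 5,6; δ0: rk 5, SNF 1^4·2
Ȟ^0: (5−5)−0=0 ⇒ 0
Ȟ^1: (6−0)−5=1 plus torsion [2] ⇒ Z ⊕ Z/2
Ȟ^2: (0−0)−0=0 ⇒ 0

Ȟ^0 = 0,  Ȟ^1 = Z ⊕ Z/2,  Ȟ^2 = 0


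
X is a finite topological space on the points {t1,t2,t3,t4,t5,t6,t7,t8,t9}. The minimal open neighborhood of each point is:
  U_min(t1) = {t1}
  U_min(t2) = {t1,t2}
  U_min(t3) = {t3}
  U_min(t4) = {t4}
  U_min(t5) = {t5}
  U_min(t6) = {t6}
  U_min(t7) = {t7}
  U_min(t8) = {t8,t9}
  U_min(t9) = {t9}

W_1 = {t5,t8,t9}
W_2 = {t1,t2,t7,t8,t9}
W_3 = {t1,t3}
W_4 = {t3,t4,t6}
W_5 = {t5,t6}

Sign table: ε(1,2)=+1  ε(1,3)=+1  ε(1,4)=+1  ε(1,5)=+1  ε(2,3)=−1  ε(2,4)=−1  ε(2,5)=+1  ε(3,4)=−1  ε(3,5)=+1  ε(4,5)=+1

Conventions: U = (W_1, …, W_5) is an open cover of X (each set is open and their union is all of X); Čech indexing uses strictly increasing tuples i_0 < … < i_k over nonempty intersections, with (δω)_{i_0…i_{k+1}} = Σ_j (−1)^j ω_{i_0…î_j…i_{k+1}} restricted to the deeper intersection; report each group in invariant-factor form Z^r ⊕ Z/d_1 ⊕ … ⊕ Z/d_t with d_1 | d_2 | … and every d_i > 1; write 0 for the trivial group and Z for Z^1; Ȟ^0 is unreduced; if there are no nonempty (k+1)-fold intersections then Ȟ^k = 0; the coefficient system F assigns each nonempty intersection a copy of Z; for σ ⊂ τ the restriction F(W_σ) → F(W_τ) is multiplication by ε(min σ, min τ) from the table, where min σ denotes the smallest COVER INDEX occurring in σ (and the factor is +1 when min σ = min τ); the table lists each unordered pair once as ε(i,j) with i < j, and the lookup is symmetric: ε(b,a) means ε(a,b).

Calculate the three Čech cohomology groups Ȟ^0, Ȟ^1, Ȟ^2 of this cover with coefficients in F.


Ȟ^0(U;F) ≅ Z; Ȟ^1(U;F) ≅ Z; Ȟ^2(U;F) ≅ 0

nonempty overlaps:
  W12={t8,t9} W15={t5} W23={t1} W34={t3} W45={t6}
C dims 5,5; δ0: rk 4, SNF 1^4
degree 0: 5−4−0 = 1 → Ȟ^0 ≅ Z
degree 1: 5−0−4 = 1 → Ȟ^1 ≅ Z
degree 2: 0−0−0 = 0 → Ȟ^2 ≅ 0


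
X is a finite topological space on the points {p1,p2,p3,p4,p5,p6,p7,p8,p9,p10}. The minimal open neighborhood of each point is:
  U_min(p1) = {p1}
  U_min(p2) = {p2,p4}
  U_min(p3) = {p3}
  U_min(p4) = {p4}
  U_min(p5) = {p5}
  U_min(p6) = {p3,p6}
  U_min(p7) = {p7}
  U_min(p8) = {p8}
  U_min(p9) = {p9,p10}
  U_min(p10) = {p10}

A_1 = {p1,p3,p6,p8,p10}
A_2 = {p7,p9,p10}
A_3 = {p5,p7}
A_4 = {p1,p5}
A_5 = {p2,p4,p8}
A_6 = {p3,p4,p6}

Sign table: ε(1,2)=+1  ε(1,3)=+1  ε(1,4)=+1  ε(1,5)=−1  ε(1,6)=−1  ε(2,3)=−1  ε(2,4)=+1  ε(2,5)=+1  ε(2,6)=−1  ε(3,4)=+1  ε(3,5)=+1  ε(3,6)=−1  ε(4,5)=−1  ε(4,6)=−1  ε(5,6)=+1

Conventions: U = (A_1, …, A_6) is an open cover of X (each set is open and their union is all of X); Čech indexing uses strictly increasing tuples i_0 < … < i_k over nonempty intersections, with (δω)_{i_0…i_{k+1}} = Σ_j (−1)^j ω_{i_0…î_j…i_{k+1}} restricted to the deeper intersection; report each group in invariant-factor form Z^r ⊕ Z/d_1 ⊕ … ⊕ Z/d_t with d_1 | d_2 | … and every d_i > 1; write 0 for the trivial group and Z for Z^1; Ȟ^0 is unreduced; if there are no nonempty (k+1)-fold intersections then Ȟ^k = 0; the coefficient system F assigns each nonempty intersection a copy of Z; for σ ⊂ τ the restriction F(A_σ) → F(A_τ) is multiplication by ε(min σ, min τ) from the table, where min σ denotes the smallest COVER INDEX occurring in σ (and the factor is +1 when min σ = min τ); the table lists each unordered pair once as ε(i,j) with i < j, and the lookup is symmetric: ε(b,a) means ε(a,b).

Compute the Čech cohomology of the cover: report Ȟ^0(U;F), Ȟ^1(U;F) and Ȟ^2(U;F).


Ȟ^0 ≅ 0, Ȟ^1 ≅ Z ⊕ Z/2, Ȟ^2 ≅ 0

nonempty intersections:
  A12={p10} A14={p1} A15={p8} A16={p3,p6} A23={p7} A34={p5} A56={p4}
C dims 6,7; δ0: rk 6, SNF 1^5·2
Ȟ^0: (6−6)−0=0 ⇒ 0
Ȟ^1: (7−0)−6=1 plus torsion [2] ⇒ Z ⊕ Z/2
Ȟ^2: (0−0)−0=0 ⇒ 0


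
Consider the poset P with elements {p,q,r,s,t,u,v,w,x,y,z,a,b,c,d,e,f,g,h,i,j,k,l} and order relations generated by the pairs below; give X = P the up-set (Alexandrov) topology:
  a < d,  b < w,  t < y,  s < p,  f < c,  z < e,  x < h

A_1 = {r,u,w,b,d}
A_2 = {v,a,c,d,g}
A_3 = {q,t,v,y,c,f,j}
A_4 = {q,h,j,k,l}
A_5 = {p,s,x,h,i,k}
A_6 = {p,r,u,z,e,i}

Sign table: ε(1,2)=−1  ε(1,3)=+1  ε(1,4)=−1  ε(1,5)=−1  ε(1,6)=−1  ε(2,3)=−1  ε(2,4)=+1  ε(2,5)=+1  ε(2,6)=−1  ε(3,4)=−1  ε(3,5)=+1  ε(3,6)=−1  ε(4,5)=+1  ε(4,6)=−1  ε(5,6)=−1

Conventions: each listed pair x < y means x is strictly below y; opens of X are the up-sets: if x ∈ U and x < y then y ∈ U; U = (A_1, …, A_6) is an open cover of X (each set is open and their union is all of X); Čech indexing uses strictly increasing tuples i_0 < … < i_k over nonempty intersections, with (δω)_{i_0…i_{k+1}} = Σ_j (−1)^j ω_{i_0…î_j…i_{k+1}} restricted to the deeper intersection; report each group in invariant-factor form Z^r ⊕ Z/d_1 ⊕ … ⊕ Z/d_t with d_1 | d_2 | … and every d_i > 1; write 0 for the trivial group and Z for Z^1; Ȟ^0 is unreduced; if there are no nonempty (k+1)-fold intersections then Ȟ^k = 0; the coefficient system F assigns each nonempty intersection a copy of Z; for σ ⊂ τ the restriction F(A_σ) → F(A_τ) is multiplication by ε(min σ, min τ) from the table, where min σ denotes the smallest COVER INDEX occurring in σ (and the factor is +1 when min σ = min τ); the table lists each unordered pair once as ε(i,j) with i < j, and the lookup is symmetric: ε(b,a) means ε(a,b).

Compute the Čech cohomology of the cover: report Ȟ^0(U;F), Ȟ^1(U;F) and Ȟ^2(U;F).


intersection data:
  A12={d} A16={r,u} A23={v,c} A34={q,j} A45={h,k} A56={p,i}
C dims 6,6; δ0: rk 6, SNF 1^5·2
Ȟ^0 = (6 − 6) − 0 = 0, so Ȟ^0 ≅ 0
Ȟ^1 = (6 − 0) − 6 = 0 plus torsion [2], so Ȟ^1 ≅ Z/2
Ȟ^2 = (0 − 0) − 0 = 0, so Ȟ^2 ≅ 0

Ȟ^0 ≅ 0, Ȟ^1 ≅ Z/2, Ȟ^2 ≅ 0


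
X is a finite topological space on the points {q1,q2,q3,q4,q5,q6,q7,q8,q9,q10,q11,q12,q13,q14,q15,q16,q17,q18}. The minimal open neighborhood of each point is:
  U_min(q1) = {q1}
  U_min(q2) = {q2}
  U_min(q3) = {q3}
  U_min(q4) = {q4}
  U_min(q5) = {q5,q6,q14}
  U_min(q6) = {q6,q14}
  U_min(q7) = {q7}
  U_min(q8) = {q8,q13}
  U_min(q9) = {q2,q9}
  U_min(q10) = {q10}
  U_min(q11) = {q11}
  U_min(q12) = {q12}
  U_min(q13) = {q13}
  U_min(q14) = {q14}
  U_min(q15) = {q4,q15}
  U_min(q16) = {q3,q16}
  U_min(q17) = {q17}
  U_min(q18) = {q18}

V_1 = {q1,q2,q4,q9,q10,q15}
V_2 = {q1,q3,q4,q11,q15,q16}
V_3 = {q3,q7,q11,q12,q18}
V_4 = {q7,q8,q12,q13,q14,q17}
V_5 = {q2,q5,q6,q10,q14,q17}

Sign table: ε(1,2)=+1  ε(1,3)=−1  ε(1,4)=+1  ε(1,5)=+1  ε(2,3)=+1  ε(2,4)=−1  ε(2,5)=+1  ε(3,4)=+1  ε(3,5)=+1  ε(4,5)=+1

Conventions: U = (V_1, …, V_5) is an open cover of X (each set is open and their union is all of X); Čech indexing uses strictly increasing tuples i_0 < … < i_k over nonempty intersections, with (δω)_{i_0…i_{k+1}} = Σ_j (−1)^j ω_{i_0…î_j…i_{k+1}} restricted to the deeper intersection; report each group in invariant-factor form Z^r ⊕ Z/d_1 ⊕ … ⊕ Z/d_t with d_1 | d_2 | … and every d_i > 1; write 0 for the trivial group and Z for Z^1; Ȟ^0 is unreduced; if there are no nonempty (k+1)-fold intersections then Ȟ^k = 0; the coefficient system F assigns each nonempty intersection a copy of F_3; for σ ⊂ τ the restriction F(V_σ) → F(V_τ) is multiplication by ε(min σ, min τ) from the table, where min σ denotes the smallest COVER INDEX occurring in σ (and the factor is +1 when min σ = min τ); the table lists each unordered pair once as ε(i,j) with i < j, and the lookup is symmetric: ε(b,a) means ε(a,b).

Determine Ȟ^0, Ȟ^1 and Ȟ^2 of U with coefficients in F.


Ȟ^0 = Z/3; Ȟ^1 = Z/3; Ȟ^2 = 0

nerve simplices:
  V12={q1,q4,q15} V15={q2,q10} V23={q3,q11} V34={q7,q12} V45={q14,q17}
C dims 5,5; δ0: rk_F3 4
degree 0: 5−4−0 = 1 → Ȟ^0 ≅ Z/3
degree 1: 5−0−4 = 1 → Ȟ^1 ≅ Z/3
degree 2: 0−0−0 = 0 → Ȟ^2 ≅ 0


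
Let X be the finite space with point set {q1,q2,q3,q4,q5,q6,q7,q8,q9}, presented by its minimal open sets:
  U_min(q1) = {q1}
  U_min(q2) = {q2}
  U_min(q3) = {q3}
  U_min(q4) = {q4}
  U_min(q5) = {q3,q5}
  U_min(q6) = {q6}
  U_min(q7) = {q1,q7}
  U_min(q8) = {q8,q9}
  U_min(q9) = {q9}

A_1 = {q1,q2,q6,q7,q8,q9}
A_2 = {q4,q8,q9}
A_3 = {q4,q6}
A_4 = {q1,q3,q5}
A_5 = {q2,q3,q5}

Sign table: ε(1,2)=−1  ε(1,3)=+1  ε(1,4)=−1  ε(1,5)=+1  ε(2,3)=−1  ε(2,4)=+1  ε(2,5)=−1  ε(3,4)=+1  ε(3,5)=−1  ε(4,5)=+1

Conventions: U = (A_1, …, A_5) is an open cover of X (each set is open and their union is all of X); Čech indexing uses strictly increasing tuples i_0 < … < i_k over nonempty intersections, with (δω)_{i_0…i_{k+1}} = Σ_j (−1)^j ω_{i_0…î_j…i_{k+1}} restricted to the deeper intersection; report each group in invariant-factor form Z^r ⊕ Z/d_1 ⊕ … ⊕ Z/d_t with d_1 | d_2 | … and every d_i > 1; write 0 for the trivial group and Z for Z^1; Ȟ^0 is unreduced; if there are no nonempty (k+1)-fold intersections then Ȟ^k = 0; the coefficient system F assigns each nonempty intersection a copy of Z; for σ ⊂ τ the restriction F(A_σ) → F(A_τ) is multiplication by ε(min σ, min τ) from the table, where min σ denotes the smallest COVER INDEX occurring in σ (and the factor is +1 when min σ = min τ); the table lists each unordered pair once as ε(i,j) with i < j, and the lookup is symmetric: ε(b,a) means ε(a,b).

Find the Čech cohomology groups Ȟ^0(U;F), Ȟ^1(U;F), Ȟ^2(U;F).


nonempty overlaps:
  A12={q8,q9} A13={q6} A14={q1} A15={q2} A23={q4} A45={q3,q5}
C dims 5,6; δ0: rk 5, SNF 1^4·2
degree 0: 5−5−0 = 0 → Ȟ^0 ≅ 0
degree 1: 6−0−5 = 1 plus torsion [2] → Ȟ^1 ≅ Z ⊕ Z/2
degree 2: 0−0−0 = 0 → Ȟ^2 ≅ 0

Ȟ^0(U;F) ≅ 0, Ȟ^1(U;F) ≅ Z ⊕ Z/2, Ȟ^2(U;F) ≅ 0


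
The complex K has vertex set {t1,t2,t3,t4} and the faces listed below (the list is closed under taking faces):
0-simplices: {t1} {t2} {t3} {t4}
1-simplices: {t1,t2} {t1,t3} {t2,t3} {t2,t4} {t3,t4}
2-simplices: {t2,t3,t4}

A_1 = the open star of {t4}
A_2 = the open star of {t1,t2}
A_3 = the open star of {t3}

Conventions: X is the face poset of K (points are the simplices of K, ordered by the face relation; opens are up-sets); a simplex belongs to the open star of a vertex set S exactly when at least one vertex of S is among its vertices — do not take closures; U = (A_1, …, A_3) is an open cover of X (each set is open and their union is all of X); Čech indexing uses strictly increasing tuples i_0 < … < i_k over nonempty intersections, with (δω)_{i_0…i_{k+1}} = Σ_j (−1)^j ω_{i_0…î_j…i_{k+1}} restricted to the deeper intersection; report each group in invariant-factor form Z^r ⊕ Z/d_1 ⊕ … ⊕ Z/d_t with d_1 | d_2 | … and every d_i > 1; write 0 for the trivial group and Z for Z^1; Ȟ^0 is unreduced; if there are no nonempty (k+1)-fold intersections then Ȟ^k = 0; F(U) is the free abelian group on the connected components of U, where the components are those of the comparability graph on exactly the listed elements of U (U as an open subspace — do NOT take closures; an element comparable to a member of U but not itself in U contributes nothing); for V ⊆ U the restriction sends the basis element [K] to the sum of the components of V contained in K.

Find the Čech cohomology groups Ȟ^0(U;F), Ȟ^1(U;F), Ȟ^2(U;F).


nerve of the cover:
  A1={{t4},{t2,t4},{t3,t4},{t2,t3,t4}} A2={{t1},{t2},{t1,t2},{t1,t3},{t2,t3},{t2,t4},{t2,t3,t4}} A3={{t3},{t1,t3},{t2,t3},{t3,t4},{t2,t3,t4}}
  A12={{t2,t4},{t2,t3,t4}} A13={{t3,t4},{t2,t3,t4}} A23={{t1,t3},{t2,t3},{t2,t3,t4}}
  A123={{t2,t3,t4}}
components per intersection:
  A1: {{t4},{t2,t4},{t3,t4},{t2,t3,t4}}
  A2: {{t1},{t2},{t1,t2},{t1,t3},{t2,t3},{t2,t4},{t2,t3,t4}}
  A3: {{t3},{t1,t3},{t2,t3},{t3,t4},{t2,t3,t4}}
  A12: {{t2,t4},{t2,t3,t4}}
  A13: {{t3,t4},{t2,t3,t4}}
  A23: {{t1,t3}} {{t2,t3},{t2,t3,t4}}
  A123: {{t2,t3,t4}}
C dims 3,4,1; δ0: rk 2, SNF 1^2; δ1: rk 1, SNF 1^1
Ȟ^0 = (3 − 2) − 0 = 1, so Ȟ^0 ≅ Z
Ȟ^1 = (4 − 1) − 2 = 1, so Ȟ^1 ≅ Z
Ȟ^2 = (1 − 0) − 1 = 0, so Ȟ^2 ≅ 0

Ȟ^0 = Z, Ȟ^1 = Z, Ȟ^2 = 0
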